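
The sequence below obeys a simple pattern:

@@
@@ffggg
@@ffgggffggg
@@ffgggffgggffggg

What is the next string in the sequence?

@@ffgggffgggffgggffggg

Each term is the previous one with ffggg appended.
One more step from @@ffgggffgggffggg gives the answer.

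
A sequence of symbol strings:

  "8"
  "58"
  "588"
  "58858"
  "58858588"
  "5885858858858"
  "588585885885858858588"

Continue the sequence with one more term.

5885858858858588585885885858858858

This is a Fibonacci-style word recurrence s(k) = s(k−1)·s(k−2): e.g. 58·8 = 588.
Continuing: 588585885885858858588 · 5885858858858 gives term 8.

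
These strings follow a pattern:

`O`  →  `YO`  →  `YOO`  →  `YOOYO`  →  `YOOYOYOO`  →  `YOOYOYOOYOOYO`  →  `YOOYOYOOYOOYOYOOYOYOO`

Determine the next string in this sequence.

YOOYOYOOYOOYOYOOYOYOOYOOYOYOOYOOYO

From term 3 onward, concatenate the last term with the second-to-last: YO·O = YOO, YOO·YO = YOOYO, …
So term 8 is YOOYOYOOYOOYOYOOYOYOO·YOOYOYOOYOOYO.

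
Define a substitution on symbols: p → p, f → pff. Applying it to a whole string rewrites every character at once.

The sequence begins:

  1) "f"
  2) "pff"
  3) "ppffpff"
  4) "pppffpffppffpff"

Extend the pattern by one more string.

Rewriting the 15 symbols of pppffpffppffpff one by one yields p p p pff pff p pff pff p p pff pff p pff pff; concatenated:

ppppffpffppffpffpppffpffppffpff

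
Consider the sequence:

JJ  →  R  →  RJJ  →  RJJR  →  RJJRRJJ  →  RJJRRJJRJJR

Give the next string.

From term 3 onward, concatenate the last term with the second-to-last: R·JJ = RJJ, RJJ·R = RJJR, …
The next term joins RJJRRJJRJJR and RJJRRJJ.

RJJRRJJRJJRRJJRRJJ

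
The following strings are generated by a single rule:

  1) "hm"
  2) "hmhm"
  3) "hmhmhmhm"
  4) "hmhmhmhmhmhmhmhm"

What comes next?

Each string is two copies of the previous one concatenated.
Doubling hmhmhmhmhmhmhmhm:

hmhmhmhmhmhmhmhmhmhmhmhmhmhmhmhm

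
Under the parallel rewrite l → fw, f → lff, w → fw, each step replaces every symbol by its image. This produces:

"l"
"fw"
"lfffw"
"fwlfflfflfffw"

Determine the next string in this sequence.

Applying the rule to each of the 13 symbols of fwlfflfflfffw gives the pieces lff fw fw lff lff fw lff lff fw lff lff lff fw, which concatenate to the answer.

lfffwfwlfflfffwlfflfffwlfflfflfffw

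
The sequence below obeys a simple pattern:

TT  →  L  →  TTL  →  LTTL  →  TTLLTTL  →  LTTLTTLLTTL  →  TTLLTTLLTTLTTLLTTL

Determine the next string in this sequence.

This is a Fibonacci-style word recurrence s(k) = s(k−2)·s(k−1): e.g. TT·L = TTL.
The next term joins LTTLTTLLTTL and TTLLTTLLTTLTTLLTTL.

LTTLTTLLTTLTTLLTTLLTTLTTLLTTL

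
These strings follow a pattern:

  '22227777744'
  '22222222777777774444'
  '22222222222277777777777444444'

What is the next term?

22222222222222227777777777777744444444

Each string has the form 2^{4n} 7^{3n+2} 4^{2n} (n = 1, 2, …).
At n = 4 the blocks have lengths 16, 14, 8.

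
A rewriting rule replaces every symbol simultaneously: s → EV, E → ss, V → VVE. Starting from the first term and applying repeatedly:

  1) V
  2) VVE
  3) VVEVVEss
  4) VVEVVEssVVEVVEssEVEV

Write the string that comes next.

φ(VVEVVEssVVEVVEssEVEV) expands symbol-by-symbol to VVE VVE ss VVE VVE ss EV EV VVE VVE ss VVE VVE ss EV EV ss VVE ss VVE; joining the 20 pieces gives the next term.

VVEVVEssVVEVVEssEVEVVVEVVEssVVEVVEssEVEVssVVEssVVE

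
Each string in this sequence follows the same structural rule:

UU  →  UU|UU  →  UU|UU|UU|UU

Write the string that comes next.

s(k+1) = s(k)·|·s(k) — each term doubles the last with '|' between the halves.
Doubling UU|UU|UU|UU with '|' between the halves:

UU|UU|UU|UU|UU|UU|UU|UU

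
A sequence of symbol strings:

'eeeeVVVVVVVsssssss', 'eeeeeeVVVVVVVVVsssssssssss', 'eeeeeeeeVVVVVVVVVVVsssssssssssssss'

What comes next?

Reading off run lengths: e runs 4, 6, 8; V runs 7, 9, 11; s runs 7, 11, 15 — each is linear in n, where the shown terms are n = 2, 3, 4.
Setting n = 5 gives 10, 13, 19 characters in each block.

eeeeeeeeeeVVVVVVVVVVVVVsssssssssssssssssss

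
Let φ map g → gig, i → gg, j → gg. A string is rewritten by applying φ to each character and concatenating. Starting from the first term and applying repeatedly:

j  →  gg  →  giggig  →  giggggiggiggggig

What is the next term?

giggggiggiggiggiggggiggiggggiggiggiggiggggig

Applying the rule to each of the 16 symbols of giggggiggiggggig gives the pieces gig gg gig gig gig gig gg gig gig gg gig gig gig gig gg gig, which concatenate to the answer.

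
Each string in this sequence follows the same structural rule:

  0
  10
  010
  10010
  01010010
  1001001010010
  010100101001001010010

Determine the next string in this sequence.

Each term (from the third on) is the two preceding terms concatenated in order: term 3 = 0·10 = 010.
So term 8 is 1001001010010·010100101001001010010.

1001001010010010100101001001010010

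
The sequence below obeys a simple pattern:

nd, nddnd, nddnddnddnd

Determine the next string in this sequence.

Every step duplicates the string with 'd' between the halves.
One more doubling of nddnddnddnd gives the answer.

nddnddnddnddnddnddnddnd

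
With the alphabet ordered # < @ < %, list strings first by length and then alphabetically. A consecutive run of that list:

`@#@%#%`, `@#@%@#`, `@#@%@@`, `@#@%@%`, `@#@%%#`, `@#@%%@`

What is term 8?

@#%###

Continuing the enumeration 2 steps past @#@%%@: @#@%%@ → @#@%%% → (answer).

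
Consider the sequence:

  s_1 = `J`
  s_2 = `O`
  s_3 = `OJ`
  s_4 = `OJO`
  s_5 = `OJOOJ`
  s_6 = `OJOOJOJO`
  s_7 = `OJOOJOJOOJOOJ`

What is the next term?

OJOOJOJOOJOOJOJOOJOJO

From term 3 onward, concatenate the last term with the second-to-last: O·J = OJ, OJ·O = OJO, …
Continuing: OJOOJOJOOJOOJ · OJOOJOJO gives term 8.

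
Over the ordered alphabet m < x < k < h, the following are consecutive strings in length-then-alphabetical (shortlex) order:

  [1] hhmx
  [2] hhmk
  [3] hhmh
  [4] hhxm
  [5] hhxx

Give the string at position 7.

Stepping forward 2 times from hhxx: hhxx → hhxk, then the target.

hhxh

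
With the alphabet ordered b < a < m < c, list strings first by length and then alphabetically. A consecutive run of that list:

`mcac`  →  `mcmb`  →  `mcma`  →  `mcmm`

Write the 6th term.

Stepping forward 2 times from mcmm: mcmm → mcmc, then the target.

mccb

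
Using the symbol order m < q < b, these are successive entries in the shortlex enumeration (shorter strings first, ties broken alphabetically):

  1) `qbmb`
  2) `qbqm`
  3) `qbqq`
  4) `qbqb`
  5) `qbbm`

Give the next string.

qbbq

Treat qbbm as a base-3 numeral over the given alphabet and add one, carrying through any trailing b's.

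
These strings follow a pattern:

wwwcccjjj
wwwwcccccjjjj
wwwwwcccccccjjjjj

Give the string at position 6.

wwwwwwwwcccccccccccccjjjjjjjj

Term n consists of n+2 w's, followed by 2n+1 c's, followed by n+2 j's (n = 1, 2, …).
Setting n = 6 gives 8, 13, 8 characters in each block.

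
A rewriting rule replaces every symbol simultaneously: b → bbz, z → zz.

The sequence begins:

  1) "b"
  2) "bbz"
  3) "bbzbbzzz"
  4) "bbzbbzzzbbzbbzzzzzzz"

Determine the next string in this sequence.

Applying the rule to each of the 20 symbols of bbzbbzzzbbzbbzzzzzzz gives the pieces bbz bbz zz bbz bbz zz zz zz bbz bbz zz bbz bbz zz zz zz zz zz zz zz, which concatenate to the answer.

bbzbbzzzbbzbbzzzzzzzbbzbbzzzbbzbbzzzzzzzzzzzzzzz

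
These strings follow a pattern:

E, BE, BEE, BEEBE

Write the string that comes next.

Each term (from the third on) is the previous term followed by the one before it: term 3 = BE·E = BEE.
So term 5 is BEEBE·BEE.

BEEBEBEE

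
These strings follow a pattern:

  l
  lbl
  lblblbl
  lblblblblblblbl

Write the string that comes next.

Every step duplicates the string with 'b' between the halves.
One more doubling of lblblblblblblbl gives the answer.

lblblblblblblblblblblblblblblbl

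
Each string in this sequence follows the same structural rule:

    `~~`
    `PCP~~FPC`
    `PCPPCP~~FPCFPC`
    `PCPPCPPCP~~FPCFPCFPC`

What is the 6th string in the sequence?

PCPPCPPCPPCPPCP~~FPCFPCFPCFPCFPC

Every step adds PCP to the front and FPC to the end of the previous string.
From PCPPCPPCP~~FPCFPCFPC, 2 further steps: PCPPCPPCP~~FPCFPCFPC → PCPPCPPCPPCP~~FPCFPCFPCFPC → (answer).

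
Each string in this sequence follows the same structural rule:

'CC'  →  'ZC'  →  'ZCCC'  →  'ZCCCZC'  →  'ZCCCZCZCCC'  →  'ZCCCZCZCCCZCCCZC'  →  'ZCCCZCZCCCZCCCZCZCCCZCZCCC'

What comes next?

Each term (from the third on) is the previous term followed by the one before it: term 3 = ZC·CC = ZCCC.
The next term joins ZCCCZCZCCCZCCCZCZCCCZCZCCC and ZCCCZCZCCCZCCCZC.

ZCCCZCZCCCZCCCZCZCCCZCZCCCZCCCZCZCCCZCCCZC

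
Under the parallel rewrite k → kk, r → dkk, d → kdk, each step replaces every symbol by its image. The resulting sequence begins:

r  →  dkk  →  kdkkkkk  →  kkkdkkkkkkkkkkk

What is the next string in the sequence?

Replace each of the 15 characters of kkkdkkkkkkkkkkk in place — kk kk kk kdk kk kk kk kk kk kk kk kk kk kk kk — and concatenate.

kkkkkkkdkkkkkkkkkkkkkkkkkkkkkkk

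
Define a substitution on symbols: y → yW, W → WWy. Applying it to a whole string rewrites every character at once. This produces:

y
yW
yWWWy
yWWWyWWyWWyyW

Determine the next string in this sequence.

Rewriting the 13 symbols of yWWWyWWyWWyyW one by one yields yW WWy WWy WWy yW WWy WWy yW WWy WWy yW yW WWy; concatenated:

yWWWyWWyWWyyWWWyWWyyWWWyWWyyWyWWWy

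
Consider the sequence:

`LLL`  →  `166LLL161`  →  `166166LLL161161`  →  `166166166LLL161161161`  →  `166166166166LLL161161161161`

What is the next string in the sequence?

Every step adds 166 to the front and 161 to the end of the previous string.
Applying this once more to 166166166166LLL161161161161:

166166166166166LLL161161161161161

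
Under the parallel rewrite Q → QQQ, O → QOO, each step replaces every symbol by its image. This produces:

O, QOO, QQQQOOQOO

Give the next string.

Apply φ to QQQQOOQOO symbol by symbol: Q→QQQ, Q→QQQ, Q→QQQ, Q→QQQ, O→QOO, O→QOO, Q→QQQ, O→QOO, O→QOO; joined: QQQ QQQ QQQ QQQ QOO QOO QQQ QOO QOO.

QQQQQQQQQQQQQOOQOOQQQQOOQOO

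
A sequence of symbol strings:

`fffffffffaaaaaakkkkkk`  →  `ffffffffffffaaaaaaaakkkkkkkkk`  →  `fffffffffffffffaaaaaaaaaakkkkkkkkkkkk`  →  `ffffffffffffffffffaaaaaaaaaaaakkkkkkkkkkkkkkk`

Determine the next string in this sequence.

Term n consists of 3n+3 f's, followed by 2n+2 a's, followed by 3n k's, where the shown terms are n = 2, 3, 4, 5.
At n = 6 the blocks have lengths 21, 14, 18.

fffffffffffffffffffffaaaaaaaaaaaaaakkkkkkkkkkkkkkkkkk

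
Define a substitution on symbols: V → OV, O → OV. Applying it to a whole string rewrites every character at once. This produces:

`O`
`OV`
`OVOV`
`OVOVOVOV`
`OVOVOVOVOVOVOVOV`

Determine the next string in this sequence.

φ(OVOVOVOVOVOVOVOV) expands symbol-by-symbol to OV OV OV OV OV OV OV OV OV OV OV OV OV OV OV OV; joining the 16 pieces gives the next term.

OVOVOVOVOVOVOVOVOVOVOVOVOVOVOVOV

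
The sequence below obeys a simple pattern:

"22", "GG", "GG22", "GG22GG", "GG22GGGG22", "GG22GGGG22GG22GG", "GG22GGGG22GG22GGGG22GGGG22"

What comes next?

This is a Fibonacci-style word recurrence s(k) = s(k−1)·s(k−2): e.g. GG·22 = GG22.
So term 8 is GG22GGGG22GG22GGGG22GGGG22·GG22GGGG22GG22GG.

GG22GGGG22GG22GGGG22GGGG22GG22GGGG22GG22GG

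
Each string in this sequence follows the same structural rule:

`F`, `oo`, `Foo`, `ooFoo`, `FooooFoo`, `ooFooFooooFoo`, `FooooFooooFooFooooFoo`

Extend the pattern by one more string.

ooFooFooooFooFooooFooooFooFooooFoo

Each term (from the third on) is the two preceding terms concatenated in order: term 3 = F·oo = Foo.
So term 8 is ooFooFooooFoo·FooooFooooFooFooooFoo.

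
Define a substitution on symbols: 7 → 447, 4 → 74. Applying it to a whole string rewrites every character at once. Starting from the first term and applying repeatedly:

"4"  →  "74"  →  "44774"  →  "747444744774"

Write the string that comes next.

Rewriting each symbol of 747444744774: 7→447, 4→74, 7→447, 4→74, 4→74, 4→74, 7→447, 4→74, 4→74, 7→447, 7→447, 4→74, which concatenates to 447 74 447 74 74 74 447 74 74 447 447 74.

44774447747474447747444744774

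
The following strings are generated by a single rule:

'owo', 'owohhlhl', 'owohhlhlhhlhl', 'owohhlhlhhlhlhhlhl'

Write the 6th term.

owohhlhlhhlhlhhlhlhhlhlhhlhl

The strings grow by a fixed suffix hhlhl each time.
From owohhlhlhhlhlhhlhl, 2 further steps: owohhlhlhhlhlhhlhl → owohhlhlhhlhlhhlhlhhlhl → (answer).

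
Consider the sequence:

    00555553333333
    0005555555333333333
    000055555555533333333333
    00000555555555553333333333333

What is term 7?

Each string has the form 0^{n} 5^{2n+1} 3^{2n+3}, where the shown terms are n = 2, 3, 4, 5.
For term 7, n = 8, so the run lengths are 8, 17, 19.

00000000555555555555555553333333333333333333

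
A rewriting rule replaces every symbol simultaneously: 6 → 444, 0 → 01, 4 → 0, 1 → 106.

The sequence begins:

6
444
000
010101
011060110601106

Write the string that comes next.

Replace each of the 15 characters of 011060110601106 in place — 01 106 106 01 444 01 106 106 01 444 01 106 106 01 444 — and concatenate.

011061060144401106106014440110610601444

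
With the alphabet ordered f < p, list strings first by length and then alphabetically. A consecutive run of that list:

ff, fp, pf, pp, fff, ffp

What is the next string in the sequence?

fpf

The successor of ffp increments the rightmost position that isn't already p and resets every position after it to f.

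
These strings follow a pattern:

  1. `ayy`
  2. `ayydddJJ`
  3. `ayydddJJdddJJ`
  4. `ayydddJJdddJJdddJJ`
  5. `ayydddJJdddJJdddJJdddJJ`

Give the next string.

Each term is the previous one with dddJJ appended.
Applying this once more to ayydddJJdddJJdddJJdddJJ:

ayydddJJdddJJdddJJdddJJdddJJ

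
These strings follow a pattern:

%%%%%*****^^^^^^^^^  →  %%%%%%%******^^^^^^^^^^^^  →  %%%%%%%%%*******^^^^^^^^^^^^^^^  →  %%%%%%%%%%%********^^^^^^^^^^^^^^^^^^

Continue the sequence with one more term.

%%%%%%%%%%%%%*********^^^^^^^^^^^^^^^^^^^^^

Each string has the form %^{2n+1} *^{n+3} ^^{3n+3}, where the shown terms are n = 2, 3, 4, 5.
Setting n = 6 gives 13, 9, 21 characters in each block.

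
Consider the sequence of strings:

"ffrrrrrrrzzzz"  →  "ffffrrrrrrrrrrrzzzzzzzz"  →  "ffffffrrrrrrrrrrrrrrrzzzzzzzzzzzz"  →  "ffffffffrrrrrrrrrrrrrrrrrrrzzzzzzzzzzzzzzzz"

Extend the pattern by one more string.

The n-th term is 2n f's then 4n+3 r's then 4n z's (n = 1, 2, …).
Setting n = 5 gives 10, 23, 20 characters in each block.

ffffffffffrrrrrrrrrrrrrrrrrrrrrrrzzzzzzzzzzzzzzzzzzzz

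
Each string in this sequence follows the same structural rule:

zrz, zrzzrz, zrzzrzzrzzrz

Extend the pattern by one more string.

Each string is two copies of the previous one concatenated.
So the next term is two copies of zrzzrzzrzzrz.

zrzzrzzrzzrzzrzzrzzrzzrz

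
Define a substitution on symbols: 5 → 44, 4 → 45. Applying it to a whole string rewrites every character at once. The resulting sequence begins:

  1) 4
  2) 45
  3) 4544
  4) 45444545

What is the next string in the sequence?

Apply φ to 45444545 symbol by symbol: 4→45, 5→44, 4→45, 4→45, 4→45, 5→44, 4→45, 5→44; joined: 45 44 45 45 45 44 45 44.

4544454545444544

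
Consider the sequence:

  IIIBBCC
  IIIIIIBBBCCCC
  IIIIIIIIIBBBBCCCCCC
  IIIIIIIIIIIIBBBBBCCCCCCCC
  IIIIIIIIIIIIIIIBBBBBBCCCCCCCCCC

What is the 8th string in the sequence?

IIIIIIIIIIIIIIIIIIIIIIIIBBBBBBBBBCCCCCCCCCCCCCCCC

Each string has the form I^{3n} B^{n+1} C^{2n} (n = 1, 2, …).
Setting n = 8 gives 24, 9, 16 characters in each block.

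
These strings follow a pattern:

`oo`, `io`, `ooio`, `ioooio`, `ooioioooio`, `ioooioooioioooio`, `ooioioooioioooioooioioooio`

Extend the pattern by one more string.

From term 3 onward, concatenate the second-to-last term with the last: oo·io = ooio, io·ooio = ioooio, …
Continuing: ioooioooioioooio · ooioioooioioooioooioioooio gives term 8.

ioooioooioioooioooioioooioioooioooioioooio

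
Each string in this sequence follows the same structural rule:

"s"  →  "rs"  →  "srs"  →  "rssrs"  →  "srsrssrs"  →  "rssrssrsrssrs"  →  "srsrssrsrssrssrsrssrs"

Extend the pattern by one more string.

rssrssrsrssrssrsrssrsrssrssrsrssrs

From term 3 onward, concatenate the second-to-last term with the last: s·rs = srs, rs·srs = rssrs, …
The next term joins rssrssrsrssrs and srsrssrsrssrssrsrssrs.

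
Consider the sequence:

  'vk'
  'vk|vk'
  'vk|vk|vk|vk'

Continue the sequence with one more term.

s(k+1) = s(k)·|·s(k) — each term doubles the last with '|' between the halves.
Doubling vk|vk|vk|vk with '|' between the halves:

vk|vk|vk|vk|vk|vk|vk|vk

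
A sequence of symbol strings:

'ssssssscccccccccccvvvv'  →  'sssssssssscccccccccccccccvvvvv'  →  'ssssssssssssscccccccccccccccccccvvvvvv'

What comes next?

sssssssssssssssscccccccccccccccccccccccvvvvvvv

Term n consists of 3n+1 s's, followed by 4n+3 c's, followed by n+2 v's, where the shown terms are n = 2, 3, 4.
Setting n = 5 gives 16, 23, 7 characters in each block.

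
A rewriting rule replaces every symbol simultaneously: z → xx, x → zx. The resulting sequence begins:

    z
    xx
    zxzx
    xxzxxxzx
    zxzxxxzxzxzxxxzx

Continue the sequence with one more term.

φ(zxzxxxzxzxzxxxzx) expands symbol-by-symbol to xx zx xx zx zx zx xx zx xx zx xx zx zx zx xx zx; joining the 16 pieces gives the next term.

xxzxxxzxzxzxxxzxxxzxxxzxzxzxxxzx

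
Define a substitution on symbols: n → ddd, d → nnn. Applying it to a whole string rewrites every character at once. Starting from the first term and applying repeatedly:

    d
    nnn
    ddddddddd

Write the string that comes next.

nnnnnnnnnnnnnnnnnnnnnnnnnnn

Apply φ to ddddddddd symbol by symbol: d→nnn, d→nnn, d→nnn, d→nnn, d→nnn, d→nnn, d→nnn, d→nnn, d→nnn; joined: nnn nnn nnn nnn nnn nnn nnn nnn nnn.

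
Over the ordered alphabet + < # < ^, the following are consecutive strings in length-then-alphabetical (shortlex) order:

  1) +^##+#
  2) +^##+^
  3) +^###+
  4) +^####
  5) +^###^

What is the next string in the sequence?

The successor of +^###^ increments the rightmost position that isn't already ^ and resets every position after it to +.

+^##^+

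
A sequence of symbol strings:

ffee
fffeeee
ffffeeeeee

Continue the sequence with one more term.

Each string has the form f^{n+1} e^{2n} (n = 1, 2, …).
Setting n = 4 gives 5, 8 characters in each block.

fffffeeeeeeee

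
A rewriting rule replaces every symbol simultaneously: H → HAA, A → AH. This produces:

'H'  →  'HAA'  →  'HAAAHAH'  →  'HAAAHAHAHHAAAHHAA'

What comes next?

Replace each of the 17 characters of HAAAHAHAHHAAAHHAA in place — HAA AH AH AH HAA AH HAA AH HAA HAA AH AH AH HAA HAA AH AH — and concatenate.

HAAAHAHAHHAAAHHAAAHHAAHAAAHAHAHHAAHAAAHAH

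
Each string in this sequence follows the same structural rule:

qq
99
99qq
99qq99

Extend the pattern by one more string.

99qq9999qq

Each term (from the third on) is the previous term followed by the one before it: term 3 = 99·qq = 99qq.
Continuing: 99qq99 · 99qq gives term 5.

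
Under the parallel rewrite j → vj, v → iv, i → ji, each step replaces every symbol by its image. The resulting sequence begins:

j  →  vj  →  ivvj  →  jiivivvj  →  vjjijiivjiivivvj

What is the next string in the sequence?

Rewriting the 16 symbols of vjjijiivjiivivvj one by one yields iv vj vj ji vj ji ji iv vj ji ji iv ji iv iv vj; concatenated:

ivvjvjjivjjijiivvjjijiivjiivivvj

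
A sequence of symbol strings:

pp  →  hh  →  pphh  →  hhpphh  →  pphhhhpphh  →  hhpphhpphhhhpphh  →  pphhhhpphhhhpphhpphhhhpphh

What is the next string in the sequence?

hhpphhpphhhhpphhpphhhhpphhhhpphhpphhhhpphh

This is a Fibonacci-style word recurrence s(k) = s(k−2)·s(k−1): e.g. pp·hh = pphh.
Continuing: hhpphhpphhhhpphh · pphhhhpphhhhpphhpphhhhpphh gives term 8.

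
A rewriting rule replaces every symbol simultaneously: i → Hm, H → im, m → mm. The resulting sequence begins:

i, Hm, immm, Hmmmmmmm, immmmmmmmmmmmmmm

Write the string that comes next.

Hmmmmmmmmmmmmmmmmmmmmmmmmmmmmmmm

Replace each of the 16 characters of immmmmmmmmmmmmmm in place — Hm mm mm mm mm mm mm mm mm mm mm mm mm mm mm mm — and concatenate.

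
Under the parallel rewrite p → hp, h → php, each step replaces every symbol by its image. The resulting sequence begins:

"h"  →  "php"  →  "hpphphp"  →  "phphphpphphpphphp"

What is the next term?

hpphphpphphpphphphpphphpphphphpphphpphphp

Applying the rule to each of the 17 symbols of phphphpphphpphphp gives the pieces hp php hp php hp php hp hp php hp php hp hp php hp php hp, which concatenate to the answer.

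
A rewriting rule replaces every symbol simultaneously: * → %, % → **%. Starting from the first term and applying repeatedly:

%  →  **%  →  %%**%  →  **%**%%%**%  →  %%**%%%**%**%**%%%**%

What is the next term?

Replace each of the 21 characters of %%**%%%**%**%**%%%**% in place — **% **% % % **% **% **% % % **% % % **% % % **% **% **% % % **% — and concatenate.

**%**%%%**%**%**%%%**%%%**%%%**%**%**%%%**%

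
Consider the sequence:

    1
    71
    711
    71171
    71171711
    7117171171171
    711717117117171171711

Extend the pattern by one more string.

7117171171171711717117117171171171

From term 3 onward, concatenate the last term with the second-to-last: 71·1 = 711, 711·71 = 71171, …
Continuing: 711717117117171171711 · 7117171171171 gives term 8.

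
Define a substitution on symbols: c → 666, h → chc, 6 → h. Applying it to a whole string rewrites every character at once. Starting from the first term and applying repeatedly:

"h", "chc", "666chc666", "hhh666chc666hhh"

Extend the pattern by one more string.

φ(hhh666chc666hhh) expands symbol-by-symbol to chc chc chc h h h 666 chc 666 h h h chc chc chc; joining the 15 pieces gives the next term.

chcchcchchhh666chc666hhhchcchcchc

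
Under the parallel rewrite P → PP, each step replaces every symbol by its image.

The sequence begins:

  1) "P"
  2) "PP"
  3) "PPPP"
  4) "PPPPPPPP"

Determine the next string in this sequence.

Expanding PPPPPPPP: P→PP, P→PP, P→PP, P→PP, P→PP, P→PP, P→PP, P→PP. Concatenated: PP PP PP PP PP PP PP PP.

PPPPPPPPPPPPPPPP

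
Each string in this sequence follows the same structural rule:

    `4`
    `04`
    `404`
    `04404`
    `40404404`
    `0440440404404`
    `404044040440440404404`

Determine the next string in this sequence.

0440440404404404044040440440404404

Each term (from the third on) is the two preceding terms concatenated in order: term 3 = 4·04 = 404.
Continuing: 0440440404404 · 404044040440440404404 gives term 8.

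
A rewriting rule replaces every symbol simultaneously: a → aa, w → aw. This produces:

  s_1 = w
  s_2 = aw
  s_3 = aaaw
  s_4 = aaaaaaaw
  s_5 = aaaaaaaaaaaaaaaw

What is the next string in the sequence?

Rewriting the 16 symbols of aaaaaaaaaaaaaaaw one by one yields aa aa aa aa aa aa aa aa aa aa aa aa aa aa aa aw; concatenated:

aaaaaaaaaaaaaaaaaaaaaaaaaaaaaaaw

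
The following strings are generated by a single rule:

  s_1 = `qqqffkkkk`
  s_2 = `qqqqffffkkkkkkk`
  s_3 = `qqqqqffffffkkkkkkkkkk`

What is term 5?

qqqqqqqffffffffffkkkkkkkkkkkkkkkk

Term n consists of n+2 q's, followed by 2n f's, followed by 3n+1 k's (n = 1, 2, …).
Setting n = 5 gives 7, 10, 16 characters in each block.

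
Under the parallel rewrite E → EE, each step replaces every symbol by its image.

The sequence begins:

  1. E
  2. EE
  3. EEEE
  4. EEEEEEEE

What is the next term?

EEEEEEEEEEEEEEEE

Expanding EEEEEEEE: E→EE, E→EE, E→EE, E→EE, E→EE, E→EE, E→EE, E→EE. Concatenated: EE EE EE EE EE EE EE EE.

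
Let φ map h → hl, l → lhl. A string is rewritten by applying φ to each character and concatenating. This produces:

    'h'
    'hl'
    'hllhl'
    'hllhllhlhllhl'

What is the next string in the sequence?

hllhllhlhllhllhlhllhlhllhllhlhllhl

φ(hllhllhlhllhl) expands symbol-by-symbol to hl lhl lhl hl lhl lhl hl lhl hl lhl lhl hl lhl; joining the 13 pieces gives the next term.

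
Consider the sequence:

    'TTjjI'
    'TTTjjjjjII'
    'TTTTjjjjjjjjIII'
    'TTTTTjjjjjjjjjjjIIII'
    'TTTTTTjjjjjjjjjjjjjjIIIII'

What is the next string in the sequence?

Reading off run lengths: T runs 2, 3, 4, 5, 6; j runs 2, 5, 8, 11, 14; I runs 1, 2, 3, 4, 5 — each is linear in n (n = 1, 2, …).
For the next term, n = 6, so the run lengths are 7, 17, 6.

TTTTTTTjjjjjjjjjjjjjjjjjIIIIII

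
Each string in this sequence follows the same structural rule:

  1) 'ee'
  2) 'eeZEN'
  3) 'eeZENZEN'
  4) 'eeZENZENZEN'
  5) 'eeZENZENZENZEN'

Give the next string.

The strings grow by a fixed suffix ZEN each time.
Applying this once more to eeZENZENZENZEN:

eeZENZENZENZENZEN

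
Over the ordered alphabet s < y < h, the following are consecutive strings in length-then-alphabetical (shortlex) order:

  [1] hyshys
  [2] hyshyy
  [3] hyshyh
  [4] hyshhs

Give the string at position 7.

hyysss

Continuing the enumeration 3 steps past hyshhs: hyshhs → hyshhy → hyshhh → (answer).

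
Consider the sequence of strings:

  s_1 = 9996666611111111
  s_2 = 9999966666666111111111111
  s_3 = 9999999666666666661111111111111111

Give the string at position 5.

Reading off run lengths: 9 runs 3, 5, 7; 6 runs 5, 8, 11; 1 runs 8, 12, 16 — each is linear in n, where the shown terms are n = 2, 3, 4.
At n = 6 the blocks have lengths 11, 17, 24.

9999999999966666666666666666111111111111111111111111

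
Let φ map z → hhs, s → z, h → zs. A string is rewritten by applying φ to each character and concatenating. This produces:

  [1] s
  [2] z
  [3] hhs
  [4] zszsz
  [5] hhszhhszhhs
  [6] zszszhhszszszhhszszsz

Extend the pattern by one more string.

Replace each of the 21 characters of zszszhhszszszhhszszsz in place — hhs z hhs z hhs zs zs z hhs z hhs z hhs zs zs z hhs z hhs z hhs — and concatenate.

hhszhhszhhszszszhhszhhszhhszszszhhszhhszhhs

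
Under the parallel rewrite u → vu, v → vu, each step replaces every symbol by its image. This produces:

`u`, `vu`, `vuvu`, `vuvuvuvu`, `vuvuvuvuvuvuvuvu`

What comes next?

vuvuvuvuvuvuvuvuvuvuvuvuvuvuvuvu

φ(vuvuvuvuvuvuvuvu) expands symbol-by-symbol to vu vu vu vu vu vu vu vu vu vu vu vu vu vu vu vu; joining the 16 pieces gives the next term.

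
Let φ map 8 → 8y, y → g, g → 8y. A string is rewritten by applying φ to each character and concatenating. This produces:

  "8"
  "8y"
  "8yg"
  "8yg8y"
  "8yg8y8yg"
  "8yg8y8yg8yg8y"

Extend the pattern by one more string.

Replace each of the 13 characters of 8yg8y8yg8yg8y in place — 8y g 8y 8y g 8y g 8y 8y g 8y 8y g — and concatenate.

8yg8y8yg8yg8y8yg8y8yg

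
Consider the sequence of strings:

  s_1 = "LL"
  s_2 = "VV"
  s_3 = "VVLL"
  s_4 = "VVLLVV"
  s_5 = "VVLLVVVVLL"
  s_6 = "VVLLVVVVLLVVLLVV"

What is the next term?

VVLLVVVVLLVVLLVVVVLLVVVVLL

This is a Fibonacci-style word recurrence s(k) = s(k−1)·s(k−2): e.g. VV·LL = VVLL.
So term 7 is VVLLVVVVLLVVLLVV·VVLLVVVVLL.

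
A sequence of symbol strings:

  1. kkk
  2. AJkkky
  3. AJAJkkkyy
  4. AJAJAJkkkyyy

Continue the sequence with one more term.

Every step adds AJ to the front and y to the end of the previous string.
So the next term is AJ·AJAJAJkkkyyy·y.

AJAJAJAJkkkyyyy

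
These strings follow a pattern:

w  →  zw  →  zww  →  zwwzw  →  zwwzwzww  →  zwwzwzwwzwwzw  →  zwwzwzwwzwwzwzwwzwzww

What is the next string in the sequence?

This is a Fibonacci-style word recurrence s(k) = s(k−1)·s(k−2): e.g. zw·w = zww.
Continuing: zwwzwzwwzwwzwzwwzwzww · zwwzwzwwzwwzw gives term 8.

zwwzwzwwzwwzwzwwzwzwwzwwzwzwwzwwzw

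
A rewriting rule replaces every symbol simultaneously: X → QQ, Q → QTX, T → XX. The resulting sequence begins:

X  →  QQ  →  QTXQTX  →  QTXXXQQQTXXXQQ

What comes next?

Rewriting the 14 symbols of QTXXXQQQTXXXQQ one by one yields QTX XX QQ QQ QQ QTX QTX QTX XX QQ QQ QQ QTX QTX; concatenated:

QTXXXQQQQQQQTXQTXQTXXXQQQQQQQTXQTX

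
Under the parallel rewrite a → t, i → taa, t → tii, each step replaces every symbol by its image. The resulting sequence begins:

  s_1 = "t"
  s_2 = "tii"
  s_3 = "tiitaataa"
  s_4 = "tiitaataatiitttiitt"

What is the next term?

Rewriting the 19 symbols of tiitaataatiitttiitt one by one yields tii taa taa tii t t tii t t tii taa taa tii tii tii taa taa tii tii; concatenated:

tiitaataatiitttiitttiitaataatiitiitiitaataatiitii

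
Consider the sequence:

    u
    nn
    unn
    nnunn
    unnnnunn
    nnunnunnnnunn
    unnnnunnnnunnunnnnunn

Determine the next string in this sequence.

From term 3 onward, concatenate the second-to-last term with the last: u·nn = unn, nn·unn = nnunn, …
The next term joins nnunnunnnnunn and unnnnunnnnunnunnnnunn.

nnunnunnnnunnunnnnunnnnunnunnnnunn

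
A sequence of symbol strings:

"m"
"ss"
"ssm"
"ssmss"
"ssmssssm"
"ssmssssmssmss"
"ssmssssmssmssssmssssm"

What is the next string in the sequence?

ssmssssmssmssssmssssmssmssssmssmss

From term 3 onward, concatenate the last term with the second-to-last: ss·m = ssm, ssm·ss = ssmss, …
Continuing: ssmssssmssmssssmssssm · ssmssssmssmss gives term 8.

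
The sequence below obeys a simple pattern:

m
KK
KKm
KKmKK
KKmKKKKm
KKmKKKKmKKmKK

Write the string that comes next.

KKmKKKKmKKmKKKKmKKKKm

From term 3 onward, concatenate the last term with the second-to-last: KK·m = KKm, KKm·KK = KKmKK, …
So term 7 is KKmKKKKmKKmKK·KKmKKKKm.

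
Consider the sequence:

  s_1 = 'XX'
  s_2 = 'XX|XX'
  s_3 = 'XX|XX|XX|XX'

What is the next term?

XX|XX|XX|XX|XX|XX|XX|XX

Each string is two copies of the previous one joined by '|'.
So the next term is two copies of XX|XX|XX|XX with '|' between the halves.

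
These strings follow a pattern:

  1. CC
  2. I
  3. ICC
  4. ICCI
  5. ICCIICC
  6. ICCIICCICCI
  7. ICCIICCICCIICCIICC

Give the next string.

From term 3 onward, concatenate the last term with the second-to-last: I·CC = ICC, ICC·I = ICCI, …
So term 8 is ICCIICCICCIICCIICC·ICCIICCICCI.

ICCIICCICCIICCIICCICCIICCICCI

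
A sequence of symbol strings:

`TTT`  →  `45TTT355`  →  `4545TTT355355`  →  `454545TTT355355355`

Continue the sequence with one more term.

45454545TTT355355355355

s(k+1) = 45·s(k)·355, so each term gains 45 as a prefix and 355 as a suffix.
So the next term is 45·454545TTT355355355·355.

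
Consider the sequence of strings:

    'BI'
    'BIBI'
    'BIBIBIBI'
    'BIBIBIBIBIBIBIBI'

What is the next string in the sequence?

Each string is two copies of the previous one concatenated.
Doubling BIBIBIBIBIBIBIBI:

BIBIBIBIBIBIBIBIBIBIBIBIBIBIBIBI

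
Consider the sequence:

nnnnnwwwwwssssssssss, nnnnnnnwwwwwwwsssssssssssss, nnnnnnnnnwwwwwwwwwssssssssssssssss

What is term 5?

nnnnnnnnnnnnnwwwwwwwwwwwwwssssssssssssssssssssss

Term n consists of 2n-1 n's, followed by 2n-1 w's, followed by 3n+1 s's, where the shown terms are n = 3, 4, 5.
For term 5, n = 7, so the run lengths are 13, 13, 22.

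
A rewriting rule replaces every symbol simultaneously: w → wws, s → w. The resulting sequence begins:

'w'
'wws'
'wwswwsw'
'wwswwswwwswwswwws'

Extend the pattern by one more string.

Applying the rule to each of the 17 symbols of wwswwswwwswwswwws gives the pieces wws wws w wws wws w wws wws wws w wws wws w wws wws wws w, which concatenate to the answer.

wwswwswwwswwswwwswwswwswwwswwswwwswwswwsw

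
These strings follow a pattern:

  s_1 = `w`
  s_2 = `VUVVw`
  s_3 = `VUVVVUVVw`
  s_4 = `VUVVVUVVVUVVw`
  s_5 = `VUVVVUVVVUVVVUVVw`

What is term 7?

Every step adds VUVV at the front: s(k+1) = VUVV·s(k).
From VUVVVUVVVUVVVUVVw, 2 further steps: VUVVVUVVVUVVVUVVw → VUVVVUVVVUVVVUVVVUVVw → (answer).

VUVVVUVVVUVVVUVVVUVVVUVVw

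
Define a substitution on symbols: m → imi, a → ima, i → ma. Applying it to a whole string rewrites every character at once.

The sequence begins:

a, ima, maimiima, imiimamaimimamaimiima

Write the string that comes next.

maimimamaimiimaimiimamaimimaimiimaimiimamaimimamaimiima

Replace each of the 21 characters of imiimamaimimamaimiima in place — ma imi ma ma imi ima imi ima ma imi ma imi ima imi ima ma imi ma ma imi ima — and concatenate.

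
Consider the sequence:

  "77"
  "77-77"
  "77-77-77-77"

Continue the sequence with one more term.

77-77-77-77-77-77-77-77

s(k+1) = s(k)·-·s(k) — each term doubles the last with '-' between the halves.
So the next term is two copies of 77-77-77-77 with '-' between the halves.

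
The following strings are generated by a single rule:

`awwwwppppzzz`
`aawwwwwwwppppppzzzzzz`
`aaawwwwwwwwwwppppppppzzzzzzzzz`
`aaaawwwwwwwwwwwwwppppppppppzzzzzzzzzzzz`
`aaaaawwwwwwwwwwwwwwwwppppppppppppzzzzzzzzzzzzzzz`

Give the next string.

The n-th term is n a's then 3n+1 w's then 2n+2 p's then 3n z's (n = 1, 2, …).
At n = 6 the blocks have lengths 6, 19, 14, 18.

aaaaaawwwwwwwwwwwwwwwwwwwppppppppppppppzzzzzzzzzzzzzzzzzz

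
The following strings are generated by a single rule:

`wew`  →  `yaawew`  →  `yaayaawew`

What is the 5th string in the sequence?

yaayaayaayaawew

The strings grow by a fixed prefix yaa each time.
From yaayaawew, 2 further steps: yaayaawew → yaayaayaawew → (answer).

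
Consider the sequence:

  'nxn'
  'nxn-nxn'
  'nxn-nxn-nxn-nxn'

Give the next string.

s(k+1) = s(k)·-·s(k) — each term doubles the last with '-' between the halves.
Doubling nxn-nxn-nxn-nxn with '-' between the halves:

nxn-nxn-nxn-nxn-nxn-nxn-nxn-nxn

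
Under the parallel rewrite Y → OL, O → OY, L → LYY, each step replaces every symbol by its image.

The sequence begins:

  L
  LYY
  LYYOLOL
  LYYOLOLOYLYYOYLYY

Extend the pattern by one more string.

LYYOLOLOYLYYOYLYYOYOLLYYOLOLOYOLLYYOLOL

φ(LYYOLOLOYLYYOYLYY) expands symbol-by-symbol to LYY OL OL OY LYY OY LYY OY OL LYY OL OL OY OL LYY OL OL; joining the 17 pieces gives the next term.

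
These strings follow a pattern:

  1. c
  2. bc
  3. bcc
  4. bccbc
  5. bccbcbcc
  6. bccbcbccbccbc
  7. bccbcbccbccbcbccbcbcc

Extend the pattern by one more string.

bccbcbccbccbcbccbcbccbccbcbccbccbc

From term 3 onward, concatenate the last term with the second-to-last: bc·c = bcc, bcc·bc = bccbc, …
Continuing: bccbcbccbccbcbccbcbcc · bccbcbccbccbc gives term 8.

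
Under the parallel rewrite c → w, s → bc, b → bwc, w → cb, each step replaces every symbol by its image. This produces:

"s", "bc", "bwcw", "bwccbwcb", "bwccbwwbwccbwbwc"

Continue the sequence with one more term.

bwccbwwbwccbcbbwccbwwbwccbbwccbw

Replace each of the 16 characters of bwccbwwbwccbwbwc in place — bwc cb w w bwc cb cb bwc cb w w bwc cb bwc cb w — and concatenate.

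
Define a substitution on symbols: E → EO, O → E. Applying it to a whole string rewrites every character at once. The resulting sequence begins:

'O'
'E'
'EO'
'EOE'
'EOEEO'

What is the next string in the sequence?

Rewriting each symbol of EOEEO: E→EO, O→E, E→EO, E→EO, O→E, which concatenates to EO E EO EO E.

EOEEOEOE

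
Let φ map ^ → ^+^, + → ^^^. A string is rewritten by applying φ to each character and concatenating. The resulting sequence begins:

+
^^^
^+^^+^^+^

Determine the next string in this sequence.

^+^^^^^+^^+^^^^^+^^+^^^^^+^

Rewriting each symbol of ^+^^+^^+^: ^→^+^, +→^^^, ^→^+^, ^→^+^, +→^^^, ^→^+^, ^→^+^, +→^^^, ^→^+^, which concatenates to ^+^ ^^^ ^+^ ^+^ ^^^ ^+^ ^+^ ^^^ ^+^.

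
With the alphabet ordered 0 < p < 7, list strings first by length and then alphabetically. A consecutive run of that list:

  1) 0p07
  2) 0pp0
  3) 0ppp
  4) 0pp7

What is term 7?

Advancing 3 positions from 0pp7 through 0pp7 → 0p70 → 0p7p reaches term 7.

0p77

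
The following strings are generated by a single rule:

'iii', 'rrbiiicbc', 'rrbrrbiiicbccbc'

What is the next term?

Every step adds rrb to the front and cbc to the end of the previous string.
Applying this once more to rrbrrbiiicbccbc:

rrbrrbrrbiiicbccbccbc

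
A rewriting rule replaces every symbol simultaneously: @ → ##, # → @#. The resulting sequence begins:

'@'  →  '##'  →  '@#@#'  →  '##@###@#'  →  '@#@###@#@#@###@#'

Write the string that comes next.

Applying the rule to each of the 16 symbols of @#@###@#@#@###@# gives the pieces ## @# ## @# @# @# ## @# ## @# ## @# @# @# ## @#, which concatenate to the answer.

##@###@#@#@###@###@###@#@#@###@#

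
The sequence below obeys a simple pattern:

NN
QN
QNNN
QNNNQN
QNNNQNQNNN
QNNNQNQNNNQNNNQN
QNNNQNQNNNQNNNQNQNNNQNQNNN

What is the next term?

QNNNQNQNNNQNNNQNQNNNQNQNNNQNNNQNQNNNQNNNQN

This is a Fibonacci-style word recurrence s(k) = s(k−1)·s(k−2): e.g. QN·NN = QNNN.
Continuing: QNNNQNQNNNQNNNQNQNNNQNQNNN · QNNNQNQNNNQNNNQN gives term 8.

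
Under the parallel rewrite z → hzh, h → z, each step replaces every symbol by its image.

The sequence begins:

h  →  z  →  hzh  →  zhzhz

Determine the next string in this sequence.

Expanding zhzhz: z→hzh, h→z, z→hzh, h→z, z→hzh. Concatenated: hzh z hzh z hzh.

hzhzhzhzhzh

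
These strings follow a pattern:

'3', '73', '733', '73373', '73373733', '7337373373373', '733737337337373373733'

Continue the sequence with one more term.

7337373373373733737337337373373373

This is a Fibonacci-style word recurrence s(k) = s(k−1)·s(k−2): e.g. 73·3 = 733.
The next term joins 733737337337373373733 and 7337373373373.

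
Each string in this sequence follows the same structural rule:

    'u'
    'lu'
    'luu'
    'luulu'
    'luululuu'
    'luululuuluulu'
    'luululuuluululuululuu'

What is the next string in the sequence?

Each term (from the third on) is the previous term followed by the one before it: term 3 = lu·u = luu.
The next term joins luululuuluululuululuu and luululuuluulu.

luululuuluululuululuuluululuuluulu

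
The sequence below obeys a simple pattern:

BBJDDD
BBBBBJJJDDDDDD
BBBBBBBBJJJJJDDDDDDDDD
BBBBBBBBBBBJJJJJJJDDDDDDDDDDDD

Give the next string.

Reading off run lengths: B runs 2, 5, 8, 11; J runs 1, 3, 5, 7; D runs 3, 6, 9, 12 — each is linear in n (n = 1, 2, …).
For the next term, n = 5, so the run lengths are 14, 9, 15.

BBBBBBBBBBBBBBJJJJJJJJJDDDDDDDDDDDDDDD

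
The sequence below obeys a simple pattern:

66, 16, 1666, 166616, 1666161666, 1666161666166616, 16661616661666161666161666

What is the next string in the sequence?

From term 3 onward, concatenate the last term with the second-to-last: 16·66 = 1666, 1666·16 = 166616, …
So term 8 is 16661616661666161666161666·1666161666166616.

166616166616661616661616661666161666166616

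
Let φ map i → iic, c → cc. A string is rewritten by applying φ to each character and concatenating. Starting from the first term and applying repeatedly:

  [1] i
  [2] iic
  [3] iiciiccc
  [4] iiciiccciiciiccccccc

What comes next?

Rewriting the 20 symbols of iiciiccciiciiccccccc one by one yields iic iic cc iic iic cc cc cc iic iic cc iic iic cc cc cc cc cc cc cc; concatenated:

iiciiccciiciiccccccciiciiccciiciiccccccccccccccc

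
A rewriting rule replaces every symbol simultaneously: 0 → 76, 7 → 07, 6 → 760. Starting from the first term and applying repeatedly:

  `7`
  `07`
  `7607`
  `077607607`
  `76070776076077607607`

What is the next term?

Applying the rule to each of the 20 symbols of 76070776076077607607 gives the pieces 07 760 76 07 76 07 07 760 76 07 760 76 07 07 760 76 07 760 76 07, which concatenate to the answer.

077607607760707760760776076070776076077607607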